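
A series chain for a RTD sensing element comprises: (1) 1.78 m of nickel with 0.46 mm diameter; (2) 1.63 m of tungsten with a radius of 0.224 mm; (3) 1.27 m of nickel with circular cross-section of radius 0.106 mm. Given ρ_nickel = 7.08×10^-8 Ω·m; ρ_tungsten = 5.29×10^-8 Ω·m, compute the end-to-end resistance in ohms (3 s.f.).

3.85 Ω

Seg 1: A = π(d/2)² = π(2.3000e-04 m)² = 1.662e-07 m²
R_1 = (7.08×10^-8)(1.78)/(1.662e-07) = 0.7583 Ω
Seg 2: A = πr² = π(2.2400e-04 m)² = 1.576e-07 m²
R_2 = (5.29×10^-8)(1.63)/(1.576e-07) = 0.547 Ω
Seg 3: A = πr² = π(1.0600e-04 m)² = 3.530e-08 m²
R_3 = (7.08×10^-8)(1.27)/(3.530e-08) = 2.547 Ω
R_total = R_1 + R_2 + R_3 = 3.85 Ω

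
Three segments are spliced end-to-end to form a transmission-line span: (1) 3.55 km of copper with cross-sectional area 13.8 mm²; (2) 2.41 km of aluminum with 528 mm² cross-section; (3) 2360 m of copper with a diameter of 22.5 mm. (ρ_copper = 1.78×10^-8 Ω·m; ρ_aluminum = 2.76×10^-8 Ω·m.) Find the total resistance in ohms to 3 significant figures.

Seg 1: A = 13.8 mm² = 1.380e-05 m²
R_1 = (1.78×10^-8)(3550)/(1.380e-05) = 4.579 Ω
Seg 2: A = 528 mm² = 5.280e-04 m²
R_2 = (2.76×10^-8)(2410)/(5.280e-04) = 0.126 Ω
Seg 3: A = π(d/2)² = π(1.1250e-02 m)² = 3.976e-04 m²
R_3 = (1.78×10^-8)(2360)/(3.976e-04) = 0.1057 Ω
R_total = R_1 + R_2 + R_3 = 4.81 Ω

4.81 Ω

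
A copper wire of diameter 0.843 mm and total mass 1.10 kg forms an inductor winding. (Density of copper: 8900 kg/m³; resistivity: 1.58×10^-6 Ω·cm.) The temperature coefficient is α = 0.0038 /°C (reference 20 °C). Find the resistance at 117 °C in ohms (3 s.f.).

ρ = 1.58×10^-6 Ω·cm = 1.58×10^-8 Ω·m
A = π(d/2)² = π(4.2150e-04 m)² = 5.5814e-07 m²
L = m/(density·A) = 1.1/(8900×5.5814e-07) = 221.4 m
R = ρL/A = (1.58×10^-8)(221.4)/(5.5814e-07) = 6.269 Ω
R(117 °C) = 6.269 × (1 + 0.0038×97) = 8.58 Ω

8.58 Ω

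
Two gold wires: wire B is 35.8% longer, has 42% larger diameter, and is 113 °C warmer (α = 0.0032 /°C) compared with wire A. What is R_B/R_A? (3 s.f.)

0.917

R ∝ ρL/d² with ρ ∝ (1+αΔT), so R_B/R_A = (1 + 35.8/100) × (1 + 42/100)⁻² × (1 + 0.0032×113)
= 1.358 × 0.4959 × 1.362 = 0.917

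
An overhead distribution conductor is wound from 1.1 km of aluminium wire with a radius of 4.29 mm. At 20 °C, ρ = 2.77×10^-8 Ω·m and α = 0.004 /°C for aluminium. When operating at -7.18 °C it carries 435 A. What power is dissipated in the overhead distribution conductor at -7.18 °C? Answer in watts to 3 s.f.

A = πr² = π(4.2900e-03 m)² = 5.782e-05 m²
R₍20₎ = ρL/A = (2.77×10^-8)(1100)/(5.782e-05) = 0.527 Ω
R₍-7.18₎ = R₍20₎(1 + αΔT) = 0.527 × (1 + 0.004×-27.2) = 0.4697 Ω
P = I²R = (435)² × 0.4697 = 88900 W

88900 W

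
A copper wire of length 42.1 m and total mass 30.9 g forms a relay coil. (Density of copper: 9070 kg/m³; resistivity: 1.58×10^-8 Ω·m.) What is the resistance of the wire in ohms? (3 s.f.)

8.22 Ω

A = m/(density·L) = 0.0309/(9070×42.1) = 8.0922e-08 m²
R = ρL/A = (1.58×10^-8)(42.1)/(8.0922e-08) = 8.22 Ω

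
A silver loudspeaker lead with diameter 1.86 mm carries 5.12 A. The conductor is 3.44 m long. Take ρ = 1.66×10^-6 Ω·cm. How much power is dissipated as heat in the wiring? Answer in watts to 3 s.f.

0.551 W

ρ = 1.66×10^-6 Ω·cm = 1.66×10^-8 Ω·m
A = π(d/2)² = π(9.3000e-04 m)² = 2.717e-06 m²
R = ρL/A = (1.66×10^-8)(3.44)/(2.717e-06) = 0.02102 Ω
P = I²R = (5.12)² × 0.02102 = 0.551 W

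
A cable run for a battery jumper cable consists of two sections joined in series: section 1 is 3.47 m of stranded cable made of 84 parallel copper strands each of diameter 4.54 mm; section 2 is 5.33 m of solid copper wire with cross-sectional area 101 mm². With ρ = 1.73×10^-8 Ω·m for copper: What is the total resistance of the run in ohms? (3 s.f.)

9.57×10^-4 Ω

Section 1: A_strand = π(2.2700e-03)² = 1.619e-05 m²; R₁ = ρL/(N·A_s) = (1.73×10^-8)(3.47)/(84×1.619e-05) = 4.415×10^-5 Ω
Section 2: A = 101 mm² = 1.010e-04 m²
R₂ = (1.73×10^-8)(5.33)/(1.010e-04) = 9.130×10^-4 Ω
R = R₁ + R₂ = 9.57×10^-4 Ω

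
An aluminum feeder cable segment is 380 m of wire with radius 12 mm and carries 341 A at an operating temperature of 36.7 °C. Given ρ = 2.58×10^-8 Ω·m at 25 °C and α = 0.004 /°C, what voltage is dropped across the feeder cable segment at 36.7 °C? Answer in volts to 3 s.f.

7.74 V

A = πr² = π(1.2000e-02 m)² = 4.524e-04 m²
R₍25₎ = ρL/A = (2.58×10^-8)(380)/(4.524e-04) = 0.02167 Ω
R₍36.7₎ = R₍25₎(1 + αΔT) = 0.02167 × (1 + 0.004×11.7) = 0.02269 Ω
V = IR = 341 × 0.02269 = 7.74 V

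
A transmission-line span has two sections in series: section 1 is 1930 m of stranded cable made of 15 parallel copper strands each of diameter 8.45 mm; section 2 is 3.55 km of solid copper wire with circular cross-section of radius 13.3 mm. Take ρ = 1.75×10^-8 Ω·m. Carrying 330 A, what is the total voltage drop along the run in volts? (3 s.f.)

50.1 V

Section 1: A_strand = π(4.2250e-03)² = 5.608e-05 m²; R₁ = ρL/(N·A_s) = (1.75×10^-8)(1930)/(15×5.608e-05) = 0.04015 Ω
Section 2: A = πr² = π(1.3300e-02 m)² = 5.557e-04 m²
R₂ = (1.75×10^-8)(3550)/(5.557e-04) = 0.1118 Ω
R = R₁ + R₂ = 0.1519 Ω
V = IR = 330 × 0.1519 = 50.1 V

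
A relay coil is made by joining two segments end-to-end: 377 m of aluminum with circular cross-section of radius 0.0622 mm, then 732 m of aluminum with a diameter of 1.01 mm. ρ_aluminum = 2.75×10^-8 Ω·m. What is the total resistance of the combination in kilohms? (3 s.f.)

Segment 1: A = πr² = π(6.2200e-05 m)² = 1.215e-08 m²
R₁ = ρL/A = (2.75×10^-8)(377)/(1.215e-08) = 853 Ω
Segment 2: A = π(d/2)² = π(5.0500e-04 m)² = 8.012e-07 m²
R₂ = (2.75×10^-8)(732)/(8.012e-07) = 25.13 Ω
R = R₁ + R₂ = 0.878 kΩ

0.878 kΩ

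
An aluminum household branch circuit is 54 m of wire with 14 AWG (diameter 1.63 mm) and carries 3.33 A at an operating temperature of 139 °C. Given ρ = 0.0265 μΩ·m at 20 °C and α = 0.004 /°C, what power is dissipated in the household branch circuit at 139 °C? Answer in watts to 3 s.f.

ρ = 0.0265 μΩ·m = 2.65×10^-8 Ω·m
A = π(1.63/2 mm)² = π(8.1500e-04 m)² = 2.087e-06 m²
R₍20₎ = ρL/A = (2.65×10^-8)(54)/(2.087e-06) = 0.6858 Ω
R₍139₎ = R₍20₎(1 + αΔT) = 0.6858 × (1 + 0.004×119) = 1.012 Ω
P = I²R = (3.33)² × 1.012 = 11.2 W

11.2 W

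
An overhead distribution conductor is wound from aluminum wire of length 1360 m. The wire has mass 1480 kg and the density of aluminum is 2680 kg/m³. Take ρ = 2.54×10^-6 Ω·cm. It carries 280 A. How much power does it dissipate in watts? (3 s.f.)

6670 W

ρ = 2.54×10^-6 Ω·cm = 2.54×10^-8 Ω·m
A = m/(density·L) = 1480/(2680×1360) = 4.0606e-04 m²
R = ρL/A = (2.54×10^-8)(1360)/(4.0606e-04) = 0.08507 Ω
P = I²R = (280)² × 0.08507 = 6670 W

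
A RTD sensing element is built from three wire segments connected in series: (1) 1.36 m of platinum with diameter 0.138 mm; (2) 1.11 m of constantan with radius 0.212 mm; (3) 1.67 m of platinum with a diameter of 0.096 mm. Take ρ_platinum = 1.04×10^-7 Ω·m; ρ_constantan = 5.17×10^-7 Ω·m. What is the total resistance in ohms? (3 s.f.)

37.5 Ω

Seg 1: A = π(d/2)² = π(6.9000e-05 m)² = 1.496e-08 m²
R_1 = (1.04×10^-7)(1.36)/(1.496e-08) = 9.456 Ω
Seg 2: A = πr² = π(2.1200e-04 m)² = 1.412e-07 m²
R_2 = (5.17×10^-7)(1.11)/(1.412e-07) = 4.064 Ω
Seg 3: A = π(d/2)² = π(4.8000e-05 m)² = 7.238e-09 m²
R_3 = (1.04×10^-7)(1.67)/(7.238e-09) = 23.99 Ω
R_total = R_1 + R_2 + R_3 = 37.5 Ω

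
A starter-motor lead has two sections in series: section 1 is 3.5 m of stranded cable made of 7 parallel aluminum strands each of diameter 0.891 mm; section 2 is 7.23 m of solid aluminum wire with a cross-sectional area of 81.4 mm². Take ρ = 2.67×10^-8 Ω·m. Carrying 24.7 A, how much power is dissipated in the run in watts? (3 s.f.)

14.5 W

Section 1: A_strand = π(4.4550e-04)² = 6.235e-07 m²; R₁ = ρL/(N·A_s) = (2.67×10^-8)(3.5)/(7×6.235e-07) = 0.02141 Ω
Section 2: A = 81.4 mm² = 8.140e-05 m²
R₂ = (2.67×10^-8)(7.23)/(8.140e-05) = 0.002372 Ω
R = R₁ + R₂ = 0.02378 Ω
P = I²R = (24.7)² × 0.02378 = 14.5 W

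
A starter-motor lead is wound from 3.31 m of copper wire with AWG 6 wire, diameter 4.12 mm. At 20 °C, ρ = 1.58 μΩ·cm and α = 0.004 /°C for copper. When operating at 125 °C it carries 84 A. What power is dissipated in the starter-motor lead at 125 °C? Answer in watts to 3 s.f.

39.3 W

ρ = 1.58 μΩ·cm = 1.58×10^-8 Ω·m
A = π(4.12/2 mm)² = π(2.0600e-03 m)² = 1.333e-05 m²
R₍20₎ = ρL/A = (1.58×10^-8)(3.31)/(1.333e-05) = 0.003923 Ω
R₍125₎ = R₍20₎(1 + αΔT) = 0.003923 × (1 + 0.004×105) = 0.00557 Ω
P = I²R = (84)² × 0.00557 = 39.3 W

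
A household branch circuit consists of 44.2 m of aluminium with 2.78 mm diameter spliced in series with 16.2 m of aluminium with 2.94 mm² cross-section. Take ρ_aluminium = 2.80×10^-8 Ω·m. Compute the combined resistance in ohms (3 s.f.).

Segment 1: A = π(d/2)² = π(1.3900e-03 m)² = 6.070e-06 m²
R₁ = ρL/A = (2.80×10^-8)(44.2)/(6.070e-06) = 0.2039 Ω
Segment 2: A = 2.94 mm² = 2.940e-06 m²
R₂ = (2.80×10^-8)(16.2)/(2.940e-06) = 0.1543 Ω
R = R₁ + R₂ = 0.358 Ω

0.358 Ω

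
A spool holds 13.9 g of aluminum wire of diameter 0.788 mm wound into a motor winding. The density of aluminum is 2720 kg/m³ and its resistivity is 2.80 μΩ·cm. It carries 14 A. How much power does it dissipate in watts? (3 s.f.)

118 W

ρ = 2.80 μΩ·cm = 2.80×10^-8 Ω·m
A = π(d/2)² = π(3.9400e-04 m)² = 4.8769e-07 m²
L = m/(density·A) = 0.0139/(2720×4.8769e-07) = 10.48 m
R = ρL/A = (2.80×10^-8)(10.48)/(4.8769e-07) = 0.6016 Ω
P = I²R = (14)² × 0.6016 = 118 W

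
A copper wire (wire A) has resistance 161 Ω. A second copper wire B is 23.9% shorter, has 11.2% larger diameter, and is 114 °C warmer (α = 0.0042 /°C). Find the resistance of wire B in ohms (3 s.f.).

R ∝ ρL/d² with ρ ∝ (1+αΔT), so R_B/R_A = (1 − 23.9/100) × (1 + 11.2/100)⁻² × (1 + 0.0042×114)
= 0.761 × 0.8087 × 1.479 = 0.9101
R_B = 0.9101 × 161 = 147 Ω

147 Ω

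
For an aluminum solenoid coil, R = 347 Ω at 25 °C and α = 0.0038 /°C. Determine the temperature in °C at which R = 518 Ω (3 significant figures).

155 °C

R = R₀(1 + α(T − T₀)) ⇒ T = T₀ + (R/R₀ − 1)/α
T = 25 + (518/347 − 1)/0.0038 = 25 + (0.4928)/0.0038 = 155 °C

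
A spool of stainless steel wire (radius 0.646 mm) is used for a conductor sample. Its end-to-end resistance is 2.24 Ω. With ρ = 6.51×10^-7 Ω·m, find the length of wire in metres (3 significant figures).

A = πr² = π(6.4600e-04 m)² = 1.311e-06 m²
L = RA/ρ = (2.24)(1.311e-06)/(6.51×10^-7) = 4.51 m

4.51 m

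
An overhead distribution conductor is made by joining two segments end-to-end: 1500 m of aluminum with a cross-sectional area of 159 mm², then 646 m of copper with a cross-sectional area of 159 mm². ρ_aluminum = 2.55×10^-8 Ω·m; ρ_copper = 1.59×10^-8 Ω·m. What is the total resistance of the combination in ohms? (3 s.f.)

0.305 Ω

Segment 1: A = 159 mm² = 1.590e-04 m²
R₁ = ρL/A = (2.55×10^-8)(1500)/(1.590e-04) = 0.2406 Ω
R₂ = (1.59×10^-8)(646)/(1.590e-04) = 0.0646 Ω
R = R₁ + R₂ = 0.305 Ω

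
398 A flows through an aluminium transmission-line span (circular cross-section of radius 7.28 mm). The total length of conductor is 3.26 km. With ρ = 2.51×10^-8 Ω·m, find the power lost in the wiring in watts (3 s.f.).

A = πr² = π(7.2800e-03 m)² = 1.665e-04 m²
R = ρL/A = (2.51×10^-8)(3260)/(1.665e-04) = 0.4914 Ω
P = I²R = (398)² × 0.4914 = 77800 W

77800 W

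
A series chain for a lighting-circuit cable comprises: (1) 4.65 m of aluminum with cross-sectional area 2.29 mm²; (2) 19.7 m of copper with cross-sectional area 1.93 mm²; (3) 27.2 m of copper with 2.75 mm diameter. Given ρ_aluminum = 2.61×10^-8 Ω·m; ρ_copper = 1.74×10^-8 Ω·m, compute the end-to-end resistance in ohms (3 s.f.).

0.310 Ω

Seg 1: A = 2.29 mm² = 2.290e-06 m²
R_1 = (2.61×10^-8)(4.65)/(2.290e-06) = 0.053 Ω
Seg 2: A = 1.93 mm² = 1.930e-06 m²
R_2 = (1.74×10^-8)(19.7)/(1.930e-06) = 0.1776 Ω
Seg 3: A = π(d/2)² = π(1.3750e-03 m)² = 5.940e-06 m²
R_3 = (1.74×10^-8)(27.2)/(5.940e-06) = 0.07968 Ω
R_total = R_1 + R_2 + R_3 = 0.310 Ω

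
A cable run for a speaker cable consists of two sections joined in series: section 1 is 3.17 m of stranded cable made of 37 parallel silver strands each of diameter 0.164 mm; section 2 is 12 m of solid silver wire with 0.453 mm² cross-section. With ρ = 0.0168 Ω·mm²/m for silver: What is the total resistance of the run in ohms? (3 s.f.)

0.513 Ω

ρ = 0.0168 Ω·mm²/m = 1.68×10^-8 Ω·m
Section 1: A_strand = π(8.2000e-05)² = 2.112e-08 m²; R₁ = ρL/(N·A_s) = (1.68×10^-8)(3.17)/(37×2.112e-08) = 0.06814 Ω
Section 2: A = 0.453 mm² = 4.530e-07 m²
R₂ = (1.68×10^-8)(12)/(4.530e-07) = 0.445 Ω
R = R₁ + R₂ = 0.513 Ω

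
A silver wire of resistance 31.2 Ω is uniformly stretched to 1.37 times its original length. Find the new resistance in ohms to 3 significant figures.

Volume constant ⇒ A' = A/k with k = 1.37. R' = ρ(kL)/(A/k) = k²R.
R' = 1.877 × 31.2 = 58.6 Ω

58.6 Ω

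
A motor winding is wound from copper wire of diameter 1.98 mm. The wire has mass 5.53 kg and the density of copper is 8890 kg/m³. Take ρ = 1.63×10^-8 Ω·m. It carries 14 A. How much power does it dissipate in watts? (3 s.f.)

A = π(d/2)² = π(9.9000e-04 m)² = 3.0791e-06 m²
L = m/(density·A) = 5.53/(8890×3.0791e-06) = 202 m
R = ρL/A = (1.63×10^-8)(202)/(3.0791e-06) = 1.069 Ω
P = I²R = (14)² × 1.069 = 210 W

210 W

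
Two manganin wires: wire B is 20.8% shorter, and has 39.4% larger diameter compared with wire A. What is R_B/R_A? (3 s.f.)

R ∝ L/d², so R_B/R_A = (1 − 20.8/100) × (1 + 39.4/100)⁻²
= 0.792 × 0.5146 = 0.408

0.408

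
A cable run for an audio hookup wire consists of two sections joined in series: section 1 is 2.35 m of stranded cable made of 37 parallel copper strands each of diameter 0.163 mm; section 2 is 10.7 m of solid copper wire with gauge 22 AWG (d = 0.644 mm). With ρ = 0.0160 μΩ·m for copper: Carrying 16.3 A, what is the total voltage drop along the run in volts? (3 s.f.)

ρ = 0.0160 μΩ·m = 1.60×10^-8 Ω·m
Section 1: A_strand = π(8.1500e-05)² = 2.087e-08 m²; R₁ = ρL/(N·A_s) = (1.60×10^-8)(2.35)/(37×2.087e-08) = 0.0487 Ω
Section 2: A = π(0.644/2 mm)² = π(3.2200e-04 m)² = 3.257e-07 m²
R₂ = (1.60×10^-8)(10.7)/(3.257e-07) = 0.5256 Ω
R = R₁ + R₂ = 0.5743 Ω
V = IR = 16.3 × 0.5743 = 9.36 V

9.36 V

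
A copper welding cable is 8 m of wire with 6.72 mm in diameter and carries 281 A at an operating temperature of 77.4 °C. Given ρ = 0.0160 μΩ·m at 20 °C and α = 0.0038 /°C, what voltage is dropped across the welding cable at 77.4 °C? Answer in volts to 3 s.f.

ρ = 0.0160 μΩ·m = 1.60×10^-8 Ω·m
A = π(d/2)² = π(3.3600e-03 m)² = 3.547e-05 m²
R₍20₎ = ρL/A = (1.60×10^-8)(8)/(3.547e-05) = 0.003609 Ω
R₍77.4₎ = R₍20₎(1 + αΔT) = 0.003609 × (1 + 0.0038×57.4) = 0.004396 Ω
V = IR = 281 × 0.004396 = 1.24 V

1.24 V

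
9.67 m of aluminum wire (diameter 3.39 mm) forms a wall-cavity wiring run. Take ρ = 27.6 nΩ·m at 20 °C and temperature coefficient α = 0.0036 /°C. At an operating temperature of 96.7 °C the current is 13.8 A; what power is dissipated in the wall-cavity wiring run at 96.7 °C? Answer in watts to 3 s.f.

7.19 W

ρ = 27.6 nΩ·m = 2.76×10^-8 Ω·m
A = π(d/2)² = π(1.6950e-03 m)² = 9.026e-06 m²
R₍20₎ = ρL/A = (2.76×10^-8)(9.67)/(9.026e-06) = 0.02957 Ω
R₍96.7₎ = R₍20₎(1 + αΔT) = 0.02957 × (1 + 0.0036×76.7) = 0.03773 Ω
P = I²R = (13.8)² × 0.03773 = 7.19 W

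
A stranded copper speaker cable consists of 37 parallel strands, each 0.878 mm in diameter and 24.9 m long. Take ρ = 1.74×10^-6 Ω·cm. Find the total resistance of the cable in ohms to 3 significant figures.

0.0193 Ω

ρ = 1.74×10^-6 Ω·cm = 1.74×10^-8 Ω·m
A_strand = π(4.3900e-04 m)² = 6.055e-07 m²
R_strand = ρL/A = (1.74×10^-8)(24.9)/(6.055e-07) = 0.7156 Ω
R_total = R_strand/N = 0.7156/37 = 0.0193 Ω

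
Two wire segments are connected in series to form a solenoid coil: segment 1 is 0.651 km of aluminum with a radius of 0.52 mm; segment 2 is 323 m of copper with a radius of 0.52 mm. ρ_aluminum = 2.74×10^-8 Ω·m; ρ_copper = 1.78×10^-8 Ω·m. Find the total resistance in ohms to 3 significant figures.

Segment 1: A = πr² = π(5.2000e-04 m)² = 8.495e-07 m²
R₁ = ρL/A = (2.74×10^-8)(651)/(8.495e-07) = 21 Ω
R₂ = (1.78×10^-8)(323)/(8.495e-07) = 6.768 Ω
R = R₁ + R₂ = 27.8 Ω

27.8 Ω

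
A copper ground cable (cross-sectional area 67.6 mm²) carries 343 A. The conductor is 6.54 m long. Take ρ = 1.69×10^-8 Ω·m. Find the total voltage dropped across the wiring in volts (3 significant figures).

A = 67.6 mm² = 6.760e-05 m²
R = ρL/A = (1.69×10^-8)(6.54)/(6.760e-05) = 0.001635 Ω
V = IR = 343 × 0.001635 = 0.561 V

0.561 V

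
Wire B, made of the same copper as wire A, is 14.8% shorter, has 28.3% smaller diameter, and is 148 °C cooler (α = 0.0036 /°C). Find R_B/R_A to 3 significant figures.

0.774

R ∝ ρL/d² with ρ ∝ (1+αΔT), so R_B/R_A = (1 − 14.8/100) × (1 − 28.3/100)⁻² × (1 − 0.0036×148)
= 0.852 × 1.945 × 0.4672 = 0.774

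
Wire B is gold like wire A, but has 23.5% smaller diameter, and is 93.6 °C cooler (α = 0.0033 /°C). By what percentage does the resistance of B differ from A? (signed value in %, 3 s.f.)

R ∝ ρL/d² with ρ ∝ (1+αΔT), so R_B/R_A = (1 − 23.5/100)⁻² × (1 − 0.0033×93.6)
= 1.709 × 0.6911 = 1.181
(R_B − R_A)/R_A = 1.181 − 1 = 18.1%

18.1%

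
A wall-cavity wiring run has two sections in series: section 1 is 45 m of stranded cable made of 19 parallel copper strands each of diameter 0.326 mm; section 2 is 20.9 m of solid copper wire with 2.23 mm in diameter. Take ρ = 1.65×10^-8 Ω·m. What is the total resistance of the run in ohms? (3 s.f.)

Section 1: A_strand = π(1.6300e-04)² = 8.347e-08 m²; R₁ = ρL/(N·A_s) = (1.65×10^-8)(45)/(19×8.347e-08) = 0.4682 Ω
Section 2: A = π(d/2)² = π(1.1150e-03 m)² = 3.906e-06 m²
R₂ = (1.65×10^-8)(20.9)/(3.906e-06) = 0.08829 Ω
R = R₁ + R₂ = 0.556 Ω

0.556 Ω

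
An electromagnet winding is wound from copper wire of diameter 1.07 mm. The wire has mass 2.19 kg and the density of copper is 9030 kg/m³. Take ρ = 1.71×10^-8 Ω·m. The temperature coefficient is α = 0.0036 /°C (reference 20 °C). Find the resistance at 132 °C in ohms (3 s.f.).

A = π(d/2)² = π(5.3500e-04 m)² = 8.9920e-07 m²
L = m/(density·A) = 2.19/(9030×8.9920e-07) = 269.7 m
R = ρL/A = (1.71×10^-8)(269.7)/(8.9920e-07) = 5.129 Ω
R(132 °C) = 5.129 × (1 + 0.0036×112) = 7.20 Ω

7.20 Ω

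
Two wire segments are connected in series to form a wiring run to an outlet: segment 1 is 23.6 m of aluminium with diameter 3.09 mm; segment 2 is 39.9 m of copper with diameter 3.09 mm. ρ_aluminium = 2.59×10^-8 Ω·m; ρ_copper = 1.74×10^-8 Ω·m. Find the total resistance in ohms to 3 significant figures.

Segment 1: A = π(d/2)² = π(1.5450e-03 m)² = 7.499e-06 m²
R₁ = ρL/A = (2.59×10^-8)(23.6)/(7.499e-06) = 0.08151 Ω
R₂ = (1.74×10^-8)(39.9)/(7.499e-06) = 0.09258 Ω
R = R₁ + R₂ = 0.174 Ω

0.174 Ω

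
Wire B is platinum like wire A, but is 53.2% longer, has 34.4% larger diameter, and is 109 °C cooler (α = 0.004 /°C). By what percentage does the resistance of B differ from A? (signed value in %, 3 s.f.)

R ∝ ρL/d² with ρ ∝ (1+αΔT), so R_B/R_A = (1 + 53.2/100) × (1 + 34.4/100)⁻² × (1 − 0.004×109)
= 1.532 × 0.5536 × 0.564 = 0.4783
(R_B − R_A)/R_A = 0.4783 − 1 = -52.2%

-52.2%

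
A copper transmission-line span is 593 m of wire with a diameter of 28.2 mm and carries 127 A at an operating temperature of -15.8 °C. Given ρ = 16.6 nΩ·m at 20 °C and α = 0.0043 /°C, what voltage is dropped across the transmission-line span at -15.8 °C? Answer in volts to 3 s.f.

1.69 V

ρ = 16.6 nΩ·m = 1.66×10^-8 Ω·m
A = π(d/2)² = π(1.4100e-02 m)² = 6.246e-04 m²
R₍20₎ = ρL/A = (1.66×10^-8)(593)/(6.246e-04) = 0.01576 Ω
R₍-15.8₎ = R₍20₎(1 + αΔT) = 0.01576 × (1 + 0.0043×-35.8) = 0.01333 Ω
V = IR = 127 × 0.01333 = 1.69 V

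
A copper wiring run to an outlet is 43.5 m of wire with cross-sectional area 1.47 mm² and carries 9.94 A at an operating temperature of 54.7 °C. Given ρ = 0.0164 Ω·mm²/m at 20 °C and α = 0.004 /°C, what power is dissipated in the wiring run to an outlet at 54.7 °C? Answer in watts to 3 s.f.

54.6 W

ρ = 0.0164 Ω·mm²/m = 1.64×10^-8 Ω·m
A = 1.47 mm² = 1.470e-06 m²
R₍20₎ = ρL/A = (1.64×10^-8)(43.5)/(1.470e-06) = 0.4853 Ω
R₍54.7₎ = R₍20₎(1 + αΔT) = 0.4853 × (1 + 0.004×34.7) = 0.5527 Ω
P = I²R = (9.94)² × 0.5527 = 54.6 W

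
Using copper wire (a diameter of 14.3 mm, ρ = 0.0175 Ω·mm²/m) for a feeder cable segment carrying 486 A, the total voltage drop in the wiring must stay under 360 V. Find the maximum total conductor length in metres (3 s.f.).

6800 m

ρ = 0.0175 Ω·mm²/m = 1.75×10^-8 Ω·m
A = π(d/2)² = π(7.1500e-03 m)² = 1.606e-04 m²
L_max = V_max·A/(1·ρI) = (360)(1.606e-04)/(1.75×10^-8×486) = 6800 m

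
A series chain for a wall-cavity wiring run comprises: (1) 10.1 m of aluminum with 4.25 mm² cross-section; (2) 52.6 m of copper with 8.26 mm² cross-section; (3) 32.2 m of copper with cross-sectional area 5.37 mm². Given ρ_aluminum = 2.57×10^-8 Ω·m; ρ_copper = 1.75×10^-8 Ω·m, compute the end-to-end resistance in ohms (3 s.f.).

0.277 Ω

Seg 1: A = 4.25 mm² = 4.250e-06 m²
R_1 = (2.57×10^-8)(10.1)/(4.250e-06) = 0.06108 Ω
Seg 2: A = 8.26 mm² = 8.260e-06 m²
R_2 = (1.75×10^-8)(52.6)/(8.260e-06) = 0.1114 Ω
Seg 3: A = 5.37 mm² = 5.370e-06 m²
R_3 = (1.75×10^-8)(32.2)/(5.370e-06) = 0.1049 Ω
R_total = R_1 + R_2 + R_3 = 0.277 Ω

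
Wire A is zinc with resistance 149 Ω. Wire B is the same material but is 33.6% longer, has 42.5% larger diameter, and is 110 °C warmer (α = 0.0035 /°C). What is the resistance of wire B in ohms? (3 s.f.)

R ∝ ρL/d² with ρ ∝ (1+αΔT), so R_B/R_A = (1 + 33.6/100) × (1 + 42.5/100)⁻² × (1 + 0.0035×110)
= 1.336 × 0.4925 × 1.385 = 0.9112
R_B = 0.9112 × 149 = 136 Ω

136 Ω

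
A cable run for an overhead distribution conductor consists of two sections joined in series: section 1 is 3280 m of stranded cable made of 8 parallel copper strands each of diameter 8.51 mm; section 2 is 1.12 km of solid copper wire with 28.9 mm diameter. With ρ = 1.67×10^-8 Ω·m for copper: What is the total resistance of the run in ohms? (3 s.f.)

0.149 Ω

Section 1: A_strand = π(4.2550e-03)² = 5.688e-05 m²; R₁ = ρL/(N·A_s) = (1.67×10^-8)(3280)/(8×5.688e-05) = 0.1204 Ω
Section 2: A = π(d/2)² = π(1.4450e-02 m)² = 6.560e-04 m²
R₂ = (1.67×10^-8)(1120)/(6.560e-04) = 0.02851 Ω
R = R₁ + R₂ = 0.149 Ω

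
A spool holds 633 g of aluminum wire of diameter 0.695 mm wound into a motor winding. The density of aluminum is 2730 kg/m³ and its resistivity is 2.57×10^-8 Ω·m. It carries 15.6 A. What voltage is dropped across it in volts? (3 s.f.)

A = π(d/2)² = π(3.4750e-04 m)² = 3.7937e-07 m²
L = m/(density·A) = 0.633/(2730×3.7937e-07) = 611.2 m
R = ρL/A = (2.57×10^-8)(611.2)/(3.7937e-07) = 41.41 Ω
V = IR = 15.6 × 41.41 = 646 V

646 V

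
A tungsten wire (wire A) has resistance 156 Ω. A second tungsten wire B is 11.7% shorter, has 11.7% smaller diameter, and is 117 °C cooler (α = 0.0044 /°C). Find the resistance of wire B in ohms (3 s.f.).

85.7 Ω

R ∝ ρL/d² with ρ ∝ (1+αΔT), so R_B/R_A = (1 − 11.7/100) × (1 − 11.7/100)⁻² × (1 − 0.0044×117)
= 0.883 × 1.283 × 0.4852 = 0.5495
R_B = 0.5495 × 156 = 85.7 Ω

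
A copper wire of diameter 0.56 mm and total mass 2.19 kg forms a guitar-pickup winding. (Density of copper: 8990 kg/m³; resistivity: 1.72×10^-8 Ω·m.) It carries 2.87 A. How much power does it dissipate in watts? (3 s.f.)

A = π(d/2)² = π(2.8000e-04 m)² = 2.4630e-07 m²
L = m/(density·A) = 2.19/(8990×2.4630e-07) = 989.1 m
R = ρL/A = (1.72×10^-8)(989.1)/(2.4630e-07) = 69.07 Ω
P = I²R = (2.87)² × 69.07 = 569 W

569 W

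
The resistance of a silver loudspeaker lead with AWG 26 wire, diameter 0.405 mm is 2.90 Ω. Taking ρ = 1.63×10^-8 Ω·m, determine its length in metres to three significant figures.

22.9 m

A = π(0.405/2 mm)² = π(2.0250e-04 m)² = 1.288e-07 m²
L = RA/ρ = (2.9)(1.288e-07)/(1.63×10^-8) = 22.9 m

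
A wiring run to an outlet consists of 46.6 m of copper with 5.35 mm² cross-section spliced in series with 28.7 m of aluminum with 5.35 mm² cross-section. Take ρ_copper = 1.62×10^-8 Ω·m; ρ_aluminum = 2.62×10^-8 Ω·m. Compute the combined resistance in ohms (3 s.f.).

Segment 1: A = 5.35 mm² = 5.350e-06 m²
R₁ = ρL/A = (1.62×10^-8)(46.6)/(5.350e-06) = 0.1411 Ω
R₂ = (2.62×10^-8)(28.7)/(5.350e-06) = 0.1405 Ω
R = R₁ + R₂ = 0.282 Ω

0.282 Ω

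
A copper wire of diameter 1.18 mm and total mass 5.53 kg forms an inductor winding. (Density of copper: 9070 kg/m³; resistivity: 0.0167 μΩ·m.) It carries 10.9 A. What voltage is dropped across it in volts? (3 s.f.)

ρ = 0.0167 μΩ·m = 1.67×10^-8 Ω·m
A = π(d/2)² = π(5.9000e-04 m)² = 1.0936e-06 m²
L = m/(density·A) = 5.53/(9070×1.0936e-06) = 557.5 m
R = ρL/A = (1.67×10^-8)(557.5)/(1.0936e-06) = 8.514 Ω
V = IR = 10.9 × 8.514 = 92.8 V

92.8 V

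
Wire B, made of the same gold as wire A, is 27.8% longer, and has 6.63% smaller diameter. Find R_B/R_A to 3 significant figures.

1.47

R ∝ L/d², so R_B/R_A = (1 + 27.8/100) × (1 − 6.63/100)⁻²
= 1.278 × 1.147 = 1.47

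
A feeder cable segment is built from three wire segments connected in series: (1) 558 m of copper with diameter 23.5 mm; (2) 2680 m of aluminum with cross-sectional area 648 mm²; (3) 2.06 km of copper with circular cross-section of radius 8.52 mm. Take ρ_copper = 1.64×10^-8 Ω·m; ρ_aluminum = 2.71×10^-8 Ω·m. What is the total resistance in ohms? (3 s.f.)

0.281 Ω

Seg 1: A = π(d/2)² = π(1.1750e-02 m)² = 4.337e-04 m²
R_1 = (1.64×10^-8)(558)/(4.337e-04) = 0.0211 Ω
Seg 2: A = 648 mm² = 6.480e-04 m²
R_2 = (2.71×10^-8)(2680)/(6.480e-04) = 0.1121 Ω
Seg 3: A = πr² = π(8.5200e-03 m)² = 2.280e-04 m²
R_3 = (1.64×10^-8)(2060)/(2.280e-04) = 0.1481 Ω
R_total = R_1 + R_2 + R_3 = 0.281 Ω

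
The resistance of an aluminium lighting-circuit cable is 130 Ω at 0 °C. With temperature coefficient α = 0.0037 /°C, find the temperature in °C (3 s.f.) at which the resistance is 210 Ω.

R = R₀(1 + α(T − T₀)) ⇒ T = T₀ + (R/R₀ − 1)/α
T = 0 + (210/130 − 1)/0.0037 = 0 + (0.6154)/0.0037 = 166 °C

166 °C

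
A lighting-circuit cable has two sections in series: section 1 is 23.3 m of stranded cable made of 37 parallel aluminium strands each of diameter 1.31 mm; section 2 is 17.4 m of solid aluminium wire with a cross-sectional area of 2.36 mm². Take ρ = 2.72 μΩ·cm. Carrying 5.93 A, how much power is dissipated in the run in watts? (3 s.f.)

7.50 W

ρ = 2.72 μΩ·cm = 2.72×10^-8 Ω·m
Section 1: A_strand = π(6.5500e-04)² = 1.348e-06 m²; R₁ = ρL/(N·A_s) = (2.72×10^-8)(23.3)/(37×1.348e-06) = 0.01271 Ω
Section 2: A = 2.36 mm² = 2.360e-06 m²
R₂ = (2.72×10^-8)(17.4)/(2.360e-06) = 0.2005 Ω
R = R₁ + R₂ = 0.2133 Ω
P = I²R = (5.93)² × 0.2133 = 7.50 W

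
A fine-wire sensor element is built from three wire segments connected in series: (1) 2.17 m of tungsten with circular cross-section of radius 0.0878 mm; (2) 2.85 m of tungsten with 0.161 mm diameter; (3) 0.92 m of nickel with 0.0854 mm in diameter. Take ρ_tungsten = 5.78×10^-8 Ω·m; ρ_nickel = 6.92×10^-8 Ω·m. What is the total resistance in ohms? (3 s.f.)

24.4 Ω

Seg 1: A = πr² = π(8.7800e-05 m)² = 2.422e-08 m²
R_1 = (5.78×10^-8)(2.17)/(2.422e-08) = 5.179 Ω
Seg 2: A = π(d/2)² = π(8.0500e-05 m)² = 2.036e-08 m²
R_2 = (5.78×10^-8)(2.85)/(2.036e-08) = 8.092 Ω
Seg 3: A = π(d/2)² = π(4.2700e-05 m)² = 5.728e-09 m²
R_3 = (6.92×10^-8)(0.92)/(5.728e-09) = 11.11 Ω
R_total = R_1 + R_2 + R_3 = 24.4 Ω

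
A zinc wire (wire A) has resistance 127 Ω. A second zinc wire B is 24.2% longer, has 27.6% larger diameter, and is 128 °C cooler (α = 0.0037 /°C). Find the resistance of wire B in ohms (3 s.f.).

R ∝ ρL/d² with ρ ∝ (1+αΔT), so R_B/R_A = (1 + 24.2/100) × (1 + 27.6/100)⁻² × (1 − 0.0037×128)
= 1.242 × 0.6142 × 0.5264 = 0.4016
R_B = 0.4016 × 127 = 51.0 Ω

51.0 Ω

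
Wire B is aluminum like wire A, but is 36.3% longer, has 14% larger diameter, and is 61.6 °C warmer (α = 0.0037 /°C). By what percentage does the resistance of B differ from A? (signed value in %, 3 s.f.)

28.8%

R ∝ ρL/d² with ρ ∝ (1+αΔT), so R_B/R_A = (1 + 36.3/100) × (1 + 14/100)⁻² × (1 + 0.0037×61.6)
= 1.363 × 0.7695 × 1.228 = 1.288
(R_B − R_A)/R_A = 1.288 − 1 = 28.8%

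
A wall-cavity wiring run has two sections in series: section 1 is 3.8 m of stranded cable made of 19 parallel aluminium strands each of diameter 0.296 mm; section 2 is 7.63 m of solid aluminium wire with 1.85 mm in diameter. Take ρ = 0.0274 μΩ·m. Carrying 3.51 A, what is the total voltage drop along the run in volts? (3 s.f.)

0.553 V

ρ = 0.0274 μΩ·m = 2.74×10^-8 Ω·m
Section 1: A_strand = π(1.4800e-04)² = 6.881e-08 m²; R₁ = ρL/(N·A_s) = (2.74×10^-8)(3.8)/(19×6.881e-08) = 0.07964 Ω
Section 2: A = π(d/2)² = π(9.2500e-04 m)² = 2.688e-06 m²
R₂ = (2.74×10^-8)(7.63)/(2.688e-06) = 0.07778 Ω
R = R₁ + R₂ = 0.1574 Ω
V = IR = 3.51 × 0.1574 = 0.553 V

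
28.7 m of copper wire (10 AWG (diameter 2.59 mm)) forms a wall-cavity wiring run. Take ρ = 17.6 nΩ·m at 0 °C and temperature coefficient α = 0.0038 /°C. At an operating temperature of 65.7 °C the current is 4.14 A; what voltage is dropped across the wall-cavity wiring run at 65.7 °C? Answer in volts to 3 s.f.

0.496 V

ρ = 17.6 nΩ·m = 1.76×10^-8 Ω·m
A = π(2.59/2 mm)² = π(1.2950e-03 m)² = 5.269e-06 m²
R₍0₎ = ρL/A = (1.76×10^-8)(28.7)/(5.269e-06) = 0.09587 Ω
R₍65.7₎ = R₍0₎(1 + αΔT) = 0.09587 × (1 + 0.0038×65.7) = 0.1198 Ω
V = IR = 4.14 × 0.1198 = 0.496 V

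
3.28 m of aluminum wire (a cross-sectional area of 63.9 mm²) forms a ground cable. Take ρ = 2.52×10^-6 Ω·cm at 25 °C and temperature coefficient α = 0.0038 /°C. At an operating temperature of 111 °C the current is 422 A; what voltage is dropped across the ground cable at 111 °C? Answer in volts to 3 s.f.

ρ = 2.52×10^-6 Ω·cm = 2.52×10^-8 Ω·m
A = 63.9 mm² = 6.390e-05 m²
R₍25₎ = ρL/A = (2.52×10^-8)(3.28)/(6.390e-05) = 0.001294 Ω
R₍111₎ = R₍25₎(1 + αΔT) = 0.001294 × (1 + 0.0038×86) = 0.001716 Ω
V = IR = 422 × 0.001716 = 0.724 V

0.724 V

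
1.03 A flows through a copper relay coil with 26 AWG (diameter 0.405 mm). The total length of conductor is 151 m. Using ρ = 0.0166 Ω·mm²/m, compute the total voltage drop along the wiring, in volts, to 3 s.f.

ρ = 0.0166 Ω·mm²/m = 1.66×10^-8 Ω·m
A = π(0.405/2 mm)² = π(2.0250e-04 m)² = 1.288e-07 m²
R = ρL/A = (1.66×10^-8)(151)/(1.288e-07) = 19.46 Ω
V = IR = 1.03 × 19.46 = 20.0 V

20.0 V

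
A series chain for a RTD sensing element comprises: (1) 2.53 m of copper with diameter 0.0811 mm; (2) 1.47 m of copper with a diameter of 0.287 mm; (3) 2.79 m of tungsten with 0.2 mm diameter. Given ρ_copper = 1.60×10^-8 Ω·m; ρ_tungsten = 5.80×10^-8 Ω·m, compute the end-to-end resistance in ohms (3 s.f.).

13.4 Ω

Seg 1: A = π(d/2)² = π(4.0550e-05 m)² = 5.166e-09 m²
R_1 = (1.60×10^-8)(2.53)/(5.166e-09) = 7.836 Ω
Seg 2: A = π(d/2)² = π(1.4350e-04 m)² = 6.469e-08 m²
R_2 = (1.60×10^-8)(1.47)/(6.469e-08) = 0.3636 Ω
Seg 3: A = π(d/2)² = π(1.0000e-04 m)² = 3.142e-08 m²
R_3 = (5.80×10^-8)(2.79)/(3.142e-08) = 5.151 Ω
R_total = R_1 + R_2 + R_3 = 13.4 Ω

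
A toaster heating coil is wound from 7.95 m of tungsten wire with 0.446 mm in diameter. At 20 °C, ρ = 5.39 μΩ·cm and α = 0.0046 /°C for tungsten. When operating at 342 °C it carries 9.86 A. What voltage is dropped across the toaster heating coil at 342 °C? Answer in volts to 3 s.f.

67.1 V

ρ = 5.39 μΩ·cm = 5.39×10^-8 Ω·m
A = π(d/2)² = π(2.2300e-04 m)² = 1.562e-07 m²
R₍20₎ = ρL/A = (5.39×10^-8)(7.95)/(1.562e-07) = 2.743 Ω
R₍342₎ = R₍20₎(1 + αΔT) = 2.743 × (1 + 0.0046×322) = 6.805 Ω
V = IR = 9.86 × 6.805 = 67.1 V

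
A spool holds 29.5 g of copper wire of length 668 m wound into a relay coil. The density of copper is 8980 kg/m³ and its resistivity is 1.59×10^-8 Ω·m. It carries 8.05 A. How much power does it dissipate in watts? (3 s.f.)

1.40×10^5 W

A = m/(density·L) = 0.0295/(8980×668) = 4.9178e-09 m²
R = ρL/A = (1.59×10^-8)(668)/(4.9178e-09) = 2160 Ω
P = I²R = (8.05)² × 2160 = 1.40×10^5 W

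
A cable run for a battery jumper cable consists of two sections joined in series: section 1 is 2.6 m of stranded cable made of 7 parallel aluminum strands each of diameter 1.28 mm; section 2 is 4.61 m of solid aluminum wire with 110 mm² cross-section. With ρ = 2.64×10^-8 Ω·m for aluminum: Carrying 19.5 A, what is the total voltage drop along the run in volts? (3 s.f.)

Section 1: A_strand = π(6.4000e-04)² = 1.287e-06 m²; R₁ = ρL/(N·A_s) = (2.64×10^-8)(2.6)/(7×1.287e-06) = 0.00762 Ω
Section 2: A = 110 mm² = 1.100e-04 m²
R₂ = (2.64×10^-8)(4.61)/(1.100e-04) = 0.001106 Ω
R = R₁ + R₂ = 0.008727 Ω
V = IR = 19.5 × 0.008727 = 0.170 V

0.170 V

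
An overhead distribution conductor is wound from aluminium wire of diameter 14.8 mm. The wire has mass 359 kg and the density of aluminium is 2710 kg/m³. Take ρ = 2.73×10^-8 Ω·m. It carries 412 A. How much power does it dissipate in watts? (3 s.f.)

20700 W

A = π(d/2)² = π(7.4000e-03 m)² = 1.7203e-04 m²
L = m/(density·A) = 359/(2710×1.7203e-04) = 770 m
R = ρL/A = (2.73×10^-8)(770)/(1.7203e-04) = 0.1222 Ω
P = I²R = (412)² × 0.1222 = 20700 W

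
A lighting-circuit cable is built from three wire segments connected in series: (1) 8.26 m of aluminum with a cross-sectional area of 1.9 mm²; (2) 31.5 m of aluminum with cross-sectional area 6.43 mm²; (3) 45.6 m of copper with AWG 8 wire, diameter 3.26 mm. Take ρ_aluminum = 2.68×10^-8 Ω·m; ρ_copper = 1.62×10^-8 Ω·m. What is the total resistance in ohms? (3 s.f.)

Seg 1: A = 1.9 mm² = 1.900e-06 m²
R_1 = (2.68×10^-8)(8.26)/(1.900e-06) = 0.1165 Ω
Seg 2: A = 6.43 mm² = 6.430e-06 m²
R_2 = (2.68×10^-8)(31.5)/(6.430e-06) = 0.1313 Ω
Seg 3: A = π(3.26/2 mm)² = π(1.6300e-03 m)² = 8.347e-06 m²
R_3 = (1.62×10^-8)(45.6)/(8.347e-06) = 0.0885 Ω
R_total = R_1 + R_2 + R_3 = 0.336 Ω

0.336 Ω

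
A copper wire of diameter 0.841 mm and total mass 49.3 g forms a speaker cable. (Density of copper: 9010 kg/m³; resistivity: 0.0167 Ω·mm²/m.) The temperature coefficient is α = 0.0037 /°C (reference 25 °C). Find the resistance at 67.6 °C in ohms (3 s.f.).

0.343 Ω

ρ = 0.0167 Ω·mm²/m = 1.67×10^-8 Ω·m
A = π(d/2)² = π(4.2050e-04 m)² = 5.5550e-07 m²
L = m/(density·A) = 0.0493/(9010×5.5550e-07) = 9.85 m
R = ρL/A = (1.67×10^-8)(9.85)/(5.5550e-07) = 0.2961 Ω
R(67.6 °C) = 0.2961 × (1 + 0.0037×42.6) = 0.343 Ω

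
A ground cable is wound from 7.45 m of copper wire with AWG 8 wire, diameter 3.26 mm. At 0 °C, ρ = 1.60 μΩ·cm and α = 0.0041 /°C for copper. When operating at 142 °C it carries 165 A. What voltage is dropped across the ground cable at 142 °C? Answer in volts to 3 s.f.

3.73 V

ρ = 1.60 μΩ·cm = 1.60×10^-8 Ω·m
A = π(3.26/2 mm)² = π(1.6300e-03 m)² = 8.347e-06 m²
R₍0₎ = ρL/A = (1.60×10^-8)(7.45)/(8.347e-06) = 0.01428 Ω
R₍142₎ = R₍0₎(1 + αΔT) = 0.01428 × (1 + 0.0041×142) = 0.0226 Ω
V = IR = 165 × 0.0226 = 3.73 V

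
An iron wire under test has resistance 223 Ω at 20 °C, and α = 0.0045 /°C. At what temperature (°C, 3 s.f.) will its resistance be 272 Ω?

R = R₀(1 + α(T − T₀)) ⇒ T = T₀ + (R/R₀ − 1)/α
T = 20 + (272/223 − 1)/0.0045 = 20 + (0.2197)/0.0045 = 68.8 °C

68.8 °C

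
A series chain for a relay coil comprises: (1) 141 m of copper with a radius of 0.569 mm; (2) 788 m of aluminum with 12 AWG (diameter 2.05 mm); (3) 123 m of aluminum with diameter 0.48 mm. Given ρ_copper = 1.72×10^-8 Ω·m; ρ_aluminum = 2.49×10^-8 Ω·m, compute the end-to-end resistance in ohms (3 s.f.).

Seg 1: A = πr² = π(5.6900e-04 m)² = 1.017e-06 m²
R_1 = (1.72×10^-8)(141)/(1.017e-06) = 2.384 Ω
Seg 2: A = π(2.05/2 mm)² = π(1.0250e-03 m)² = 3.301e-06 m²
R_2 = (2.49×10^-8)(788)/(3.301e-06) = 5.945 Ω
Seg 3: A = π(d/2)² = π(2.4000e-04 m)² = 1.810e-07 m²
R_3 = (2.49×10^-8)(123)/(1.810e-07) = 16.93 Ω
R_total = R_1 + R_2 + R_3 = 25.3 Ω

25.3 Ω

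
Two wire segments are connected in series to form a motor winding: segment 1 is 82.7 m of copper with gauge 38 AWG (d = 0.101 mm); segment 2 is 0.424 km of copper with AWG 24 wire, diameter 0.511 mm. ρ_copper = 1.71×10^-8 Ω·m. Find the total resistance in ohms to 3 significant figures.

Segment 1: A = π(0.101/2 mm)² = π(5.0500e-05 m)² = 8.012e-09 m²
R₁ = ρL/A = (1.71×10^-8)(82.7)/(8.012e-09) = 176.5 Ω
Segment 2: A = π(0.511/2 mm)² = π(2.5550e-04 m)² = 2.051e-07 m²
R₂ = (1.71×10^-8)(424)/(2.051e-07) = 35.35 Ω
R = R₁ + R₂ = 212 Ω

212 Ω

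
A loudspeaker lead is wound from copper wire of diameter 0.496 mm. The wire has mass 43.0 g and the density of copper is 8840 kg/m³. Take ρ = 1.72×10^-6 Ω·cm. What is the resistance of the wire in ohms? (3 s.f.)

ρ = 1.72×10^-6 Ω·cm = 1.72×10^-8 Ω·m
A = π(d/2)² = π(2.4800e-04 m)² = 1.9322e-07 m²
L = m/(density·A) = 0.043/(8840×1.9322e-07) = 25.17 m
R = ρL/A = (1.72×10^-8)(25.17)/(1.9322e-07) = 2.24 Ω

2.24 Ω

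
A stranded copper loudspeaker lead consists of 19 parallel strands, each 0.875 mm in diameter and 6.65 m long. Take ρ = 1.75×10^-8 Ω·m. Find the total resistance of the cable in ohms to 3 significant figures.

A_strand = π(4.3750e-04 m)² = 6.013e-07 m²
R_strand = ρL/A = (1.75×10^-8)(6.65)/(6.013e-07) = 0.1935 Ω
R_total = R_strand/N = 0.1935/19 = 0.0102 Ω

0.0102 Ω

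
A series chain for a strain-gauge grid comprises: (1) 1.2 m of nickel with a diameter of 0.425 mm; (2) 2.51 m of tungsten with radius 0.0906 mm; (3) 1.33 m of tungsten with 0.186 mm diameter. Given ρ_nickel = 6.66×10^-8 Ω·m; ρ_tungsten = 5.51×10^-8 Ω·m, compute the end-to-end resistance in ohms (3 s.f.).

8.62 Ω

Seg 1: A = π(d/2)² = π(2.1250e-04 m)² = 1.419e-07 m²
R_1 = (6.66×10^-8)(1.2)/(1.419e-07) = 0.5634 Ω
Seg 2: A = πr² = π(9.0600e-05 m)² = 2.579e-08 m²
R_2 = (5.51×10^-8)(2.51)/(2.579e-08) = 5.363 Ω
Seg 3: A = π(d/2)² = π(9.3000e-05 m)² = 2.717e-08 m²
R_3 = (5.51×10^-8)(1.33)/(2.717e-08) = 2.697 Ω
R_total = R_1 + R_2 + R_3 = 8.62 Ω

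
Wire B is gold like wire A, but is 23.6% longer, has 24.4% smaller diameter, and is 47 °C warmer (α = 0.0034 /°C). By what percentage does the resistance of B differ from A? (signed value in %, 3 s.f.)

R ∝ ρL/d² with ρ ∝ (1+αΔT), so R_B/R_A = (1 + 23.6/100) × (1 − 24.4/100)⁻² × (1 + 0.0034×47)
= 1.236 × 1.75 × 1.16 = 2.508
(R_B − R_A)/R_A = 2.508 − 1 = 151%

151%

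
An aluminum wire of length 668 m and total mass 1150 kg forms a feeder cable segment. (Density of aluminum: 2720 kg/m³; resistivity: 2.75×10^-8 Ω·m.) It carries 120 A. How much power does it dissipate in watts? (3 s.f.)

418 W

A = m/(density·L) = 1150/(2720×668) = 6.3293e-04 m²
R = ρL/A = (2.75×10^-8)(668)/(6.3293e-04) = 0.02902 Ω
P = I²R = (120)² × 0.02902 = 418 W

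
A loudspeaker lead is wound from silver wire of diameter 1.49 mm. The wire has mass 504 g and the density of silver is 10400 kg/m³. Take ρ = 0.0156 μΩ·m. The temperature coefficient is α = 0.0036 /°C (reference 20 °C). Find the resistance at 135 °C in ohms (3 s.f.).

ρ = 0.0156 μΩ·m = 1.56×10^-8 Ω·m
A = π(d/2)² = π(7.4500e-04 m)² = 1.7437e-06 m²
L = m/(density·A) = 0.504/(10400×1.7437e-06) = 27.79 m
R = ρL/A = (1.56×10^-8)(27.79)/(1.7437e-06) = 0.2487 Ω
R(135 °C) = 0.2487 × (1 + 0.0036×115) = 0.352 Ω

0.352 Ω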